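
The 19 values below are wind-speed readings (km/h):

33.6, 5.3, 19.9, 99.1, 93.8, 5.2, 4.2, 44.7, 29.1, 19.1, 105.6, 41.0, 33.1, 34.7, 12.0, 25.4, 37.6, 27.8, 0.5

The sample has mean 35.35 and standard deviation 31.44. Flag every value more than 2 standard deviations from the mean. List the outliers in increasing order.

99.1, 105.6

Cutoffs at x̄ ± 2s: 35.35 ± 2·31.44 = [-27.53, 98.23].
99.1: z = 2.03, |z| > 2 → outlier.
105.6: z = 2.23, |z| > 2 → outlier.
Every other value lies within [-27.53, 98.23].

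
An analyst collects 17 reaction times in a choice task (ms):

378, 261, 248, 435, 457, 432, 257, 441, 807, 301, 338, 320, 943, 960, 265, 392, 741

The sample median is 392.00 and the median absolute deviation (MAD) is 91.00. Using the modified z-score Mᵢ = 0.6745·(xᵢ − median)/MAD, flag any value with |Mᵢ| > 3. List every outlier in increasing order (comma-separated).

|Mᵢ| > 3 ⇔ |xᵢ − 392.00| > 3·91.00/0.6745 = 404.74.
So outliers lie outside [-12.74, 796.74].
807: M = 3.08 → outlier.
943: M = 4.08 → outlier.
960: M = 4.21 → outlier.

807, 943, 960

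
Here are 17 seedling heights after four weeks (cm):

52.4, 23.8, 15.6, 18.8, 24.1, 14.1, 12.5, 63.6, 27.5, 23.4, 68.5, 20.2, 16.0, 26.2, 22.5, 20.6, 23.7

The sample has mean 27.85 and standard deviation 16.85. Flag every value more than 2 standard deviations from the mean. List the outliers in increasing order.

63.6, 68.5

Cutoffs at x̄ ± 2s: 27.85 ± 2·16.85 = [-5.85, 61.55].
63.6: z = 2.12, |z| > 2 → outlier.
68.5: z = 2.41, |z| > 2 → outlier.
Every other value lies within [-5.85, 61.55].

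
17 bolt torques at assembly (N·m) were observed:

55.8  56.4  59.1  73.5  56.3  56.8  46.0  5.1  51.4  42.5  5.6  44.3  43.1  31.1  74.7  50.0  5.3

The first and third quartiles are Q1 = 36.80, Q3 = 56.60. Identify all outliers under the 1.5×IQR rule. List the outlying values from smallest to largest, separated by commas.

5.1, 5.3, 5.6

IQR = Q3 − Q1 = 56.60 − 36.80 = 19.80.
Lower fence = Q1 − 1.5·IQR = 36.80 − 29.70 = 7.10.
Upper fence = Q3 + 1.5·IQR = 56.60 + 29.70 = 86.30.
5.1 < 7.10 → outlier.
5.3 < 7.10 → outlier.
5.6 < 7.10 → outlier.
All remaining values lie within [7.10, 86.30].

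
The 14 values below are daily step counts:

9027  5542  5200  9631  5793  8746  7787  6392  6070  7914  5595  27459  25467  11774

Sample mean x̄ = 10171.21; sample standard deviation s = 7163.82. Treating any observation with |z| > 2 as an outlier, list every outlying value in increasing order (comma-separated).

Cutoffs at x̄ ± 2s: 10171.21 ± 2·7163.82 = [-4156.43, 24498.85].
25467: z = 2.14, |z| > 2 → outlier.
27459: z = 2.41, |z| > 2 → outlier.
Every other value lies within [-4156.43, 24498.85].

25467, 27459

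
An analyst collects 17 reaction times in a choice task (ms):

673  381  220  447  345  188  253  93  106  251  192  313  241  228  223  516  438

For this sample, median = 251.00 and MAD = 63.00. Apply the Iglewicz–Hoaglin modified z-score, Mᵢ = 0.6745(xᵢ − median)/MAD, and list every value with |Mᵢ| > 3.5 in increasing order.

673

|Mᵢ| > 3.5 ⇔ |xᵢ − 251.00| > 3.5·63.00/0.6745 = 326.91.
So outliers lie outside [-75.91, 577.91].
673: M = 4.52 → outlier.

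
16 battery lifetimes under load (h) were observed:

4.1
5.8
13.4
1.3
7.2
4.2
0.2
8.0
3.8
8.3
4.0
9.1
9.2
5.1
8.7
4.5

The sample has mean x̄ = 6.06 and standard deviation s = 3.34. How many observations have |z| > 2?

1

Cutoffs: x̄ ± 2s = [-0.62, 12.74].
Outside the cutoffs: 13.4.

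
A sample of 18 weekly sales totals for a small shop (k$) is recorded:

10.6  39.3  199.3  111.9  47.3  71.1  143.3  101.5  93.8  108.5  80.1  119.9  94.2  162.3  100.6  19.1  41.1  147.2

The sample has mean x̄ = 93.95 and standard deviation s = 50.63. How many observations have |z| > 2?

1

Cutoffs: x̄ ± 2s = [-7.31, 195.21].
Outside the cutoffs: 199.3.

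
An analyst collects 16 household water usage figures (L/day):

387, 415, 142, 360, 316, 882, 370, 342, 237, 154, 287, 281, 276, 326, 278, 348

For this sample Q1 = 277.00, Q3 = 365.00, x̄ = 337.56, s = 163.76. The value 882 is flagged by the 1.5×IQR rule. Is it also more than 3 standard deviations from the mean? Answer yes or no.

yes

z = (882 − 337.56) / 163.76 = 3.32.
|z| = 3.32 > 3.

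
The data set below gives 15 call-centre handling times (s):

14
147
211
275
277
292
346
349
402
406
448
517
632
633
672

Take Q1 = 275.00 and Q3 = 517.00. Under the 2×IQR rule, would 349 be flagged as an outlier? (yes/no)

no

IQR = Q3 − Q1 = 517.00 − 275.00 = 242.00.
Lower fence = Q1 − 2·IQR = 275.00 − 484.00 = -209.00.
Upper fence = Q3 + 2·IQR = 517.00 + 484.00 = 1001.00.
349 lies within [-209.00, 1001.00].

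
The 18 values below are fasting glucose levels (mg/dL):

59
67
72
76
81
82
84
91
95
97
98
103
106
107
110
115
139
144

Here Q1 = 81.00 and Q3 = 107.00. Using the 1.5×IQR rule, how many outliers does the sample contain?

0

IQR = 26.00; fences at 81.00 − 39.00 = 42.00 and 107.00 + 39.00 = 146.00.
Every value lies within the cutoffs.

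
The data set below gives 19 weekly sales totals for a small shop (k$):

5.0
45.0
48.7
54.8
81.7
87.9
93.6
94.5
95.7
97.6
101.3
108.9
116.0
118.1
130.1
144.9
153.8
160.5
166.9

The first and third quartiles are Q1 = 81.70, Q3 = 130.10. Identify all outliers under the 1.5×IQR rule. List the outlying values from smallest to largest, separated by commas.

5.0

IQR = Q3 − Q1 = 130.10 − 81.70 = 48.40.
Lower fence = Q1 − 1.5·IQR = 81.70 − 72.60 = 9.10.
Upper fence = Q3 + 1.5·IQR = 130.10 + 72.60 = 202.70.
5.0 < 9.10 → outlier.
All remaining values lie within [9.10, 202.70].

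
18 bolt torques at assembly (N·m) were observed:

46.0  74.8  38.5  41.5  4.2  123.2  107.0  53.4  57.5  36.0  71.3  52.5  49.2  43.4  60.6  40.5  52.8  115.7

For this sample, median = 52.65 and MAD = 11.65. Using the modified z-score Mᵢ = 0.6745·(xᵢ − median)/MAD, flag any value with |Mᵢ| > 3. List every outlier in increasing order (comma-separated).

|Mᵢ| > 3 ⇔ |xᵢ − 52.65| > 3·11.65/0.6745 = 51.82.
So outliers lie outside [0.83, 104.47].
107.0: M = 3.15 → outlier.
115.7: M = 3.65 → outlier.
123.2: M = 4.08 → outlier.

107.0, 115.7, 123.2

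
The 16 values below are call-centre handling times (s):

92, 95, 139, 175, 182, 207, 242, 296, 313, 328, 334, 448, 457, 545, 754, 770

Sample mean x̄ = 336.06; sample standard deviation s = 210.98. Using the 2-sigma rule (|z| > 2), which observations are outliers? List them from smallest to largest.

770

Cutoffs at x̄ ± 2s: 336.06 ± 2·210.98 = [-85.90, 758.02].
770: z = 2.06, |z| > 2 → outlier.
Every other value lies within [-85.90, 758.02].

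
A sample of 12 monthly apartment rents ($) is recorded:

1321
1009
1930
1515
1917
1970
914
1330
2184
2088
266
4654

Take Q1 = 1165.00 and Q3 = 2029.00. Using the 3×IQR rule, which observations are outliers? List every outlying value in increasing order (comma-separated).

IQR = Q3 − Q1 = 2029.00 − 1165.00 = 864.00.
Lower fence = Q1 − 3·IQR = 1165.00 − 2592.00 = -1427.00.
Upper fence = Q3 + 3·IQR = 2029.00 + 2592.00 = 4621.00.
4654 > 4621.00 → outlier.
All remaining values lie within [-1427.00, 4621.00].

4654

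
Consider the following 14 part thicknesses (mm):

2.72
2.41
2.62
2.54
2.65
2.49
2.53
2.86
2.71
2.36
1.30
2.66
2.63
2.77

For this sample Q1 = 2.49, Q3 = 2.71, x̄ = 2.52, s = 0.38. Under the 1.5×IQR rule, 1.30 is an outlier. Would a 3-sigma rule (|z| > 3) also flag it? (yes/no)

z = (1.30 − 2.52) / 0.38 = -3.21.
|z| = 3.21 > 3.

yes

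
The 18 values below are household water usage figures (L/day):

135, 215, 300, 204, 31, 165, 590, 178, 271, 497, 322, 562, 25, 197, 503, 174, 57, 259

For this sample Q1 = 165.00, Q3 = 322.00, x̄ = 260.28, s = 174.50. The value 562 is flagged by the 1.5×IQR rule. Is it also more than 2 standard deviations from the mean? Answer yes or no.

no

z = (562 − 260.28) / 174.50 = 1.73.
|z| = 1.73 ≤ 2.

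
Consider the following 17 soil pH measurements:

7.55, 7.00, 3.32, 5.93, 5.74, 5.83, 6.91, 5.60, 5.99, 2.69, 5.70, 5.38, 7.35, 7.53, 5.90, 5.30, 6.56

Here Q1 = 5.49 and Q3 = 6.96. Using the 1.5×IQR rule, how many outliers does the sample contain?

IQR = 1.47; fences at 5.49 − 2.205 = 3.285 and 6.96 + 2.205 = 9.165.
Outside the cutoffs: 2.69.

1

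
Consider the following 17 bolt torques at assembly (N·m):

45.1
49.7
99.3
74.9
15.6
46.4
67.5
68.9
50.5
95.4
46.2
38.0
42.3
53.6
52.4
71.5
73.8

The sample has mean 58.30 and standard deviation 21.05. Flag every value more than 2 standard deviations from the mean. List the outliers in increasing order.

15.6

Cutoffs at x̄ ± 2s: 58.30 ± 2·21.05 = [16.20, 100.40].
15.6: z = -2.03, |z| > 2 → outlier.
Every other value lies within [16.20, 100.40].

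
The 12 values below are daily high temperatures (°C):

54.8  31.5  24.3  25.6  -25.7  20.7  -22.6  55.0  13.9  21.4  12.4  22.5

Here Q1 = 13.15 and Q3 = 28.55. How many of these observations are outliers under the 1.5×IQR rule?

IQR = 15.40; fences at 13.15 − 23.10 = -9.95 and 28.55 + 23.10 = 51.65.
Outside the cutoffs: -25.7, -22.6, 54.8, 55.0.

4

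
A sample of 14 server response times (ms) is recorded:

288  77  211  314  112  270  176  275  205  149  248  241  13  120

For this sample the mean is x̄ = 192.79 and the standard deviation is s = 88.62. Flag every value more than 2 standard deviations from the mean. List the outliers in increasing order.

Cutoffs at x̄ ± 2s: 192.79 ± 2·88.62 = [15.55, 370.03].
13: z = -2.03, |z| > 2 → outlier.
Every other value lies within [15.55, 370.03].

13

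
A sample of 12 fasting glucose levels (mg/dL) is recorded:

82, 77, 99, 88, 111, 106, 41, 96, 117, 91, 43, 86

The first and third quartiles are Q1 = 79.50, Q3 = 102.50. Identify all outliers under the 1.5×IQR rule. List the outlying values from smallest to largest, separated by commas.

41, 43

IQR = Q3 − Q1 = 102.50 − 79.50 = 23.00.
Lower fence = Q1 − 1.5·IQR = 79.50 − 34.50 = 45.00.
Upper fence = Q3 + 1.5·IQR = 102.50 + 34.50 = 137.00.
41 < 45.00 → outlier.
43 < 45.00 → outlier.
All remaining values lie within [45.00, 137.00].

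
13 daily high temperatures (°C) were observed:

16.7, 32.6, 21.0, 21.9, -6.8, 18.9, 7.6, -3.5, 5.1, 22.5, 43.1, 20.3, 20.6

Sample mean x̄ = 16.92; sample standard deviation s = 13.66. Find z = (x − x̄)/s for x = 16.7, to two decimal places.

-0.02

z = (16.7 − 16.92) / 13.66 = -0.02.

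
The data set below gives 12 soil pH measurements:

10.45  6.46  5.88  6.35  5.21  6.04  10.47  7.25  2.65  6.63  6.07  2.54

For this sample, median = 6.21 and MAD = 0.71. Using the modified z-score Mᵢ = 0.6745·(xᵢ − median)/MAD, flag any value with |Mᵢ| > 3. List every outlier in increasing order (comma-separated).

|Mᵢ| > 3 ⇔ |xᵢ − 6.21| > 3·0.71/0.6745 = 3.16.
So outliers lie outside [3.05, 9.37].
2.54: M = -3.49 → outlier.
2.65: M = -3.38 → outlier.
10.45: M = 4.03 → outlier.
10.47: M = 4.05 → outlier.

2.54, 2.65, 10.45, 10.47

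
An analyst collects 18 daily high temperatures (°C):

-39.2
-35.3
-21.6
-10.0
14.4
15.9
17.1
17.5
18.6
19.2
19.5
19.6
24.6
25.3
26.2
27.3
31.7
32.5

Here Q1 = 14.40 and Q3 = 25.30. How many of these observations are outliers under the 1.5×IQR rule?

4

IQR = 10.90; fences at 14.40 − 16.35 = -1.95 and 25.30 + 16.35 = 41.65.
Outside the cutoffs: -39.2, -35.3, -21.6, -10.0.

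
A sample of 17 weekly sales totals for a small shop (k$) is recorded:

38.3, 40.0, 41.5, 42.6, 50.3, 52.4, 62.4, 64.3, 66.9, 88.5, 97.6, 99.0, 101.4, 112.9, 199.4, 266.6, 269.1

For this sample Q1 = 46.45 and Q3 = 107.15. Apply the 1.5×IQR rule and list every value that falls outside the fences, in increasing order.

199.4, 266.6, 269.1

IQR = Q3 − Q1 = 107.15 − 46.45 = 60.70.
Lower fence = Q1 − 1.5·IQR = 46.45 − 91.05 = -44.60.
Upper fence = Q3 + 1.5·IQR = 107.15 + 91.05 = 198.20.
199.4 > 198.20 → outlier.
266.6 > 198.20 → outlier.
269.1 > 198.20 → outlier.
All remaining values lie within [-44.60, 198.20].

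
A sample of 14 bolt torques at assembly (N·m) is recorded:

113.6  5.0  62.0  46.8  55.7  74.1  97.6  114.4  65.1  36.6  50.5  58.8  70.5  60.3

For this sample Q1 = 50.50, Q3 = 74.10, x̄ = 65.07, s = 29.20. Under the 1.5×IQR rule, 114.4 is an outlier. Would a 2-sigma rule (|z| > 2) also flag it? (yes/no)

z = (114.4 − 65.07) / 29.20 = 1.69.
|z| = 1.69 ≤ 2.

no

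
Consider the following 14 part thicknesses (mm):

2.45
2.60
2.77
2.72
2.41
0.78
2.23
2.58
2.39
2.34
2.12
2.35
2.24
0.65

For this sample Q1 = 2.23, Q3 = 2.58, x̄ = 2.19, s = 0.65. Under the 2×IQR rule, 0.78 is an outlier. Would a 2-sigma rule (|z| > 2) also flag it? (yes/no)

yes

z = (0.78 − 2.19) / 0.65 = -2.17.
|z| = 2.17 > 2.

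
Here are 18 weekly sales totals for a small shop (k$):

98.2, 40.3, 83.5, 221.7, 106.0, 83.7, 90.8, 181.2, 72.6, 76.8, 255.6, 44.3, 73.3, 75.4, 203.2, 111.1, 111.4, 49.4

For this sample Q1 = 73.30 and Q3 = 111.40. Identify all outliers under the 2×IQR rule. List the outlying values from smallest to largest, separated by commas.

IQR = Q3 − Q1 = 111.40 − 73.30 = 38.10.
Lower fence = Q1 − 2·IQR = 73.30 − 76.20 = -2.90.
Upper fence = Q3 + 2·IQR = 111.40 + 76.20 = 187.60.
203.2 > 187.60 → outlier.
221.7 > 187.60 → outlier.
255.6 > 187.60 → outlier.
All remaining values lie within [-2.90, 187.60].

203.2, 221.7, 255.6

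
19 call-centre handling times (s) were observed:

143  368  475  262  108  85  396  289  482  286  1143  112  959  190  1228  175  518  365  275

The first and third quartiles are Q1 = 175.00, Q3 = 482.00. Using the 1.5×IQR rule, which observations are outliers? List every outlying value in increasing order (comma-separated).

959, 1143, 1228

IQR = Q3 − Q1 = 482.00 − 175.00 = 307.00.
Lower fence = Q1 − 1.5·IQR = 175.00 − 460.50 = -285.50.
Upper fence = Q3 + 1.5·IQR = 482.00 + 460.50 = 942.50.
959 > 942.50 → outlier.
1143 > 942.50 → outlier.
1228 > 942.50 → outlier.
All remaining values lie within [-285.50, 942.50].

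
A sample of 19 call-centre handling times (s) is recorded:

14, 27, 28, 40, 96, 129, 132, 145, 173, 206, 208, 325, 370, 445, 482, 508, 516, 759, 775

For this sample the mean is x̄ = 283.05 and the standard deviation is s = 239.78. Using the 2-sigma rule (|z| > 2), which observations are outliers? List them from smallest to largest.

Cutoffs at x̄ ± 2s: 283.05 ± 2·239.78 = [-196.51, 762.61].
775: z = 2.05, |z| > 2 → outlier.
Every other value lies within [-196.51, 762.61].

775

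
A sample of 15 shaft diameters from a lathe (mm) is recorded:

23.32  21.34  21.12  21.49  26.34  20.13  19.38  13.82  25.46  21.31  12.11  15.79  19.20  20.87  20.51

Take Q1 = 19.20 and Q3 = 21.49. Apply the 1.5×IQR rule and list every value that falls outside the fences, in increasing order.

12.11, 13.82, 25.46, 26.34

IQR = Q3 − Q1 = 21.49 − 19.20 = 2.29.
Lower fence = Q1 − 1.5·IQR = 19.20 − 3.435 = 15.765.
Upper fence = Q3 + 1.5·IQR = 21.49 + 3.435 = 24.925.
12.11 < 15.765 → outlier.
13.82 < 15.765 → outlier.
25.46 > 24.925 → outlier.
26.34 > 24.925 → outlier.
All remaining values lie within [15.765, 24.925].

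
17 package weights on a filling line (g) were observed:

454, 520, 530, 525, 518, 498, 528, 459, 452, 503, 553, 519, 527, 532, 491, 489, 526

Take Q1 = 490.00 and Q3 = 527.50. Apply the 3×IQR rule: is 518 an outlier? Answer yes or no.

IQR = Q3 − Q1 = 527.50 − 490.00 = 37.50.
Lower fence = Q1 − 3·IQR = 490.00 − 112.50 = 377.50.
Upper fence = Q3 + 3·IQR = 527.50 + 112.50 = 640.00.
518 lies within [377.50, 640.00].

no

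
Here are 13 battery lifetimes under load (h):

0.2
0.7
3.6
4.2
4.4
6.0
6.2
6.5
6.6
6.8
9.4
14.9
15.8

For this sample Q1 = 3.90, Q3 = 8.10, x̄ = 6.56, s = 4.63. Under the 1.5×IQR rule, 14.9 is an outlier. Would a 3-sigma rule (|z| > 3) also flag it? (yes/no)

no

z = (14.9 − 6.56) / 4.63 = 1.80.
|z| = 1.80 ≤ 3.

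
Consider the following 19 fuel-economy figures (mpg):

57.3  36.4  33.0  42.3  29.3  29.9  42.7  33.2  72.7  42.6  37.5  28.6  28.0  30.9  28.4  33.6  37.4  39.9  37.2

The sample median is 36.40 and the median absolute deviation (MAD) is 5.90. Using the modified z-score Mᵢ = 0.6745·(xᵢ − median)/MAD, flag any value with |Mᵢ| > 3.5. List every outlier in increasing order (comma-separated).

72.7

|Mᵢ| > 3.5 ⇔ |xᵢ − 36.40| > 3.5·5.90/0.6745 = 30.62.
So outliers lie outside [5.78, 67.02].
72.7: M = 4.15 → outlier.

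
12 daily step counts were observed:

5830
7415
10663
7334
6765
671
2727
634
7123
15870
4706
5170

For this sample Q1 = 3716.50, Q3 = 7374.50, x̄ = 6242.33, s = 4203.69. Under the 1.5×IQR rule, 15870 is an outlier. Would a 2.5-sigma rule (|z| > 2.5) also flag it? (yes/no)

z = (15870 − 6242.33) / 4203.69 = 2.29.
|z| = 2.29 ≤ 2.5.

no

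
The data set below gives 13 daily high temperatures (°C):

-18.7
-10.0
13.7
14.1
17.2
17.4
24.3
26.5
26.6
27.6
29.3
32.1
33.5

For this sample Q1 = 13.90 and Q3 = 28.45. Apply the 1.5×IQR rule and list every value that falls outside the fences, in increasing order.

-18.7, -10.0

IQR = Q3 − Q1 = 28.45 − 13.90 = 14.55.
Lower fence = Q1 − 1.5·IQR = 13.90 − 21.825 = -7.925.
Upper fence = Q3 + 1.5·IQR = 28.45 + 21.825 = 50.275.
-18.7 < -7.925 → outlier.
-10.0 < -7.925 → outlier.
All remaining values lie within [-7.925, 50.275].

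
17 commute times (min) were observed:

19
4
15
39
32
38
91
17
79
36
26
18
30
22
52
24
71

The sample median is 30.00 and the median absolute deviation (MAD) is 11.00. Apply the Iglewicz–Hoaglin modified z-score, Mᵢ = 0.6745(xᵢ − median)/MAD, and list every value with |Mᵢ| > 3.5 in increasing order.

|Mᵢ| > 3.5 ⇔ |xᵢ − 30.00| > 3.5·11.00/0.6745 = 57.08.
So outliers lie outside [-27.08, 87.08].
91: M = 3.74 → outlier.

91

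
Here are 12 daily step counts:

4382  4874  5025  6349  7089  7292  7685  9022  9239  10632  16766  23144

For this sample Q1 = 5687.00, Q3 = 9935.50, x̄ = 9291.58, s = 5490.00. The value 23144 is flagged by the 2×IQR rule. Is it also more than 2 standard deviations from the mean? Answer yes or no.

yes

z = (23144 − 9291.58) / 5490.00 = 2.52.
|z| = 2.52 > 2.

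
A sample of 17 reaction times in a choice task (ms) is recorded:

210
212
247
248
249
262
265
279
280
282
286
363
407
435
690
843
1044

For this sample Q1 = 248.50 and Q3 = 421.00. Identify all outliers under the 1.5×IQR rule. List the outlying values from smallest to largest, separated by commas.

IQR = Q3 − Q1 = 421.00 − 248.50 = 172.50.
Lower fence = Q1 − 1.5·IQR = 248.50 − 258.75 = -10.25.
Upper fence = Q3 + 1.5·IQR = 421.00 + 258.75 = 679.75.
690 > 679.75 → outlier.
843 > 679.75 → outlier.
1044 > 679.75 → outlier.
All remaining values lie within [-10.25, 679.75].

690, 843, 1044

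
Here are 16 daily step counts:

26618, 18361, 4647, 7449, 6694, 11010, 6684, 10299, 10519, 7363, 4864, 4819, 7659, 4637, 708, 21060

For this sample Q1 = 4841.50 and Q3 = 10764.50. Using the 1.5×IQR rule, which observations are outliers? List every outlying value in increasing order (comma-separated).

21060, 26618

IQR = Q3 − Q1 = 10764.50 − 4841.50 = 5923.00.
Lower fence = Q1 − 1.5·IQR = 4841.50 − 8884.50 = -4043.00.
Upper fence = Q3 + 1.5·IQR = 10764.50 + 8884.50 = 19649.00.
21060 > 19649.00 → outlier.
26618 > 19649.00 → outlier.
All remaining values lie within [-4043.00, 19649.00].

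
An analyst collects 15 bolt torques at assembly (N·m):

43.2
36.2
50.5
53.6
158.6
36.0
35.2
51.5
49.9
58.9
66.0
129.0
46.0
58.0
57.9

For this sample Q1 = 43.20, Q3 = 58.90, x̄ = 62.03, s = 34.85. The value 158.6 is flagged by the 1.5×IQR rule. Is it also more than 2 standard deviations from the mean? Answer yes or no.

z = (158.6 − 62.03) / 34.85 = 2.77.
|z| = 2.77 > 2.

yes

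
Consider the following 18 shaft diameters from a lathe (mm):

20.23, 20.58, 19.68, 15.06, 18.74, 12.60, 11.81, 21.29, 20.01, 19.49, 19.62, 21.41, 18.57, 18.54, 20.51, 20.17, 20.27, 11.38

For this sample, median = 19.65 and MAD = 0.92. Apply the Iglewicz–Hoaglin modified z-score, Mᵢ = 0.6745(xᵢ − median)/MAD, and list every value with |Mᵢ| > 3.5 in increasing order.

11.38, 11.81, 12.60

|Mᵢ| > 3.5 ⇔ |xᵢ − 19.65| > 3.5·0.92/0.6745 = 4.77.
So outliers lie outside [14.88, 24.42].
11.38: M = -6.06 → outlier.
11.81: M = -5.75 → outlier.
12.60: M = -5.17 → outlier.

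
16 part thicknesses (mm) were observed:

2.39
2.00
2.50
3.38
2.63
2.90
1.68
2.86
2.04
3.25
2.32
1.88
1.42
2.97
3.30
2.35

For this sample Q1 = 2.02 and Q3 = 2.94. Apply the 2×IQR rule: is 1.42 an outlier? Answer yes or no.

no

IQR = Q3 − Q1 = 2.94 − 2.02 = 0.92.
Lower fence = Q1 − 2·IQR = 2.02 − 1.84 = 0.18.
Upper fence = Q3 + 2·IQR = 2.94 + 1.84 = 4.78.
1.42 lies within [0.18, 4.78].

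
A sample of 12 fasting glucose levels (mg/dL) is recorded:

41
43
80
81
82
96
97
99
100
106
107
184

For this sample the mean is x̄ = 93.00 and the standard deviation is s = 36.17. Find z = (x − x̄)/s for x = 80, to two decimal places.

-0.36

z = (80 − 93.00) / 36.17 = -0.36.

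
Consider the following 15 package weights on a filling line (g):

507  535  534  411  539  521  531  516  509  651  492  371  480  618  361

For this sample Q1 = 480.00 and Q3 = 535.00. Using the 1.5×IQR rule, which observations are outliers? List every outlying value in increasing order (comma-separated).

IQR = Q3 − Q1 = 535.00 − 480.00 = 55.00.
Lower fence = Q1 − 1.5·IQR = 480.00 − 82.50 = 397.50.
Upper fence = Q3 + 1.5·IQR = 535.00 + 82.50 = 617.50.
361 < 397.50 → outlier.
371 < 397.50 → outlier.
618 > 617.50 → outlier.
651 > 617.50 → outlier.
All remaining values lie within [397.50, 617.50].

361, 371, 618, 651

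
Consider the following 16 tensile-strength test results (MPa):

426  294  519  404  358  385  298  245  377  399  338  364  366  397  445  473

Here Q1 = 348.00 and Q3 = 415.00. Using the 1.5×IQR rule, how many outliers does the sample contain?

IQR = 67.00; fences at 348.00 − 100.50 = 247.50 and 415.00 + 100.50 = 515.50.
Outside the cutoffs: 245, 519.

2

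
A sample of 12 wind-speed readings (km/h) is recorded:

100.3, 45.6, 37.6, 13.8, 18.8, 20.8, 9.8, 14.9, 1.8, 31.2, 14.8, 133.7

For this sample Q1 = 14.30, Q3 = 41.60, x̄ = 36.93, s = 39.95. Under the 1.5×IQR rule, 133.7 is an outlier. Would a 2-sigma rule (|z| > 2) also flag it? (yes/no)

z = (133.7 − 36.93) / 39.95 = 2.42.
|z| = 2.42 > 2.

yes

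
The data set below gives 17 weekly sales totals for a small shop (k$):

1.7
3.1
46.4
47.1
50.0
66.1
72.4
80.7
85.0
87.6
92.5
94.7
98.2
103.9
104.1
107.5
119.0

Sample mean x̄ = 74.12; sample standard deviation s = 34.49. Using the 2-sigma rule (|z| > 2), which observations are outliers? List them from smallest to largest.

1.7, 3.1

Cutoffs at x̄ ± 2s: 74.12 ± 2·34.49 = [5.14, 143.10].
1.7: z = -2.10, |z| > 2 → outlier.
3.1: z = -2.06, |z| > 2 → outlier.
Every other value lies within [5.14, 143.10].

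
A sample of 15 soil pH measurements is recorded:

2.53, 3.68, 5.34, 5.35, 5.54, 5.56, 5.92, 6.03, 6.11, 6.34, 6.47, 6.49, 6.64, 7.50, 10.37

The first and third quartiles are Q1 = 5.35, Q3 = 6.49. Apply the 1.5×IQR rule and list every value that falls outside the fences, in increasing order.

2.53, 10.37

IQR = Q3 − Q1 = 6.49 − 5.35 = 1.14.
Lower fence = Q1 − 1.5·IQR = 5.35 − 1.71 = 3.64.
Upper fence = Q3 + 1.5·IQR = 6.49 + 1.71 = 8.20.
2.53 < 3.64 → outlier.
10.37 > 8.20 → outlier.
All remaining values lie within [3.64, 8.20].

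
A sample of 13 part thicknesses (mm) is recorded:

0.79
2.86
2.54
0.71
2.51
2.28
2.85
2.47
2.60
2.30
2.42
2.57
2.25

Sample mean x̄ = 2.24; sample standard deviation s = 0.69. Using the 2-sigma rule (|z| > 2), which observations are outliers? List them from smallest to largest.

0.71, 0.79

Cutoffs at x̄ ± 2s: 2.24 ± 2·0.69 = [0.86, 3.62].
0.71: z = -2.22, |z| > 2 → outlier.
0.79: z = -2.10, |z| > 2 → outlier.
Every other value lies within [0.86, 3.62].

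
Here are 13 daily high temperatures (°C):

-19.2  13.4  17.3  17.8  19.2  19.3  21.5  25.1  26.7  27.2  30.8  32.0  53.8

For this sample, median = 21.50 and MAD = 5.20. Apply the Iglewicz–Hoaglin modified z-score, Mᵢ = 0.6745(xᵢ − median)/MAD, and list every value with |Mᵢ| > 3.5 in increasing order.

-19.2, 53.8

|Mᵢ| > 3.5 ⇔ |xᵢ − 21.50| > 3.5·5.20/0.6745 = 26.98.
So outliers lie outside [-5.48, 48.48].
-19.2: M = -5.28 → outlier.
53.8: M = 4.19 → outlier.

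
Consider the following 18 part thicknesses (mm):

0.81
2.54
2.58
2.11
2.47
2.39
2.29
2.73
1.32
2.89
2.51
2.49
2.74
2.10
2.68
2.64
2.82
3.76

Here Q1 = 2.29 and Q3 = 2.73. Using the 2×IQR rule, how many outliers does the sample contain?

IQR = 0.44; fences at 2.29 − 0.88 = 1.41 and 2.73 + 0.88 = 3.61.
Outside the cutoffs: 0.81, 1.32, 3.76.

3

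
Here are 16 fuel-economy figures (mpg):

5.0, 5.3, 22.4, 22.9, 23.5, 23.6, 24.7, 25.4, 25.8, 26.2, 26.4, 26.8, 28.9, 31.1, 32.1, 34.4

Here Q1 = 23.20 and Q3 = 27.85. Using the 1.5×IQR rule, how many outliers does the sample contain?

IQR = 4.65; fences at 23.20 − 6.975 = 16.225 and 27.85 + 6.975 = 34.825.
Outside the cutoffs: 5.0, 5.3.

2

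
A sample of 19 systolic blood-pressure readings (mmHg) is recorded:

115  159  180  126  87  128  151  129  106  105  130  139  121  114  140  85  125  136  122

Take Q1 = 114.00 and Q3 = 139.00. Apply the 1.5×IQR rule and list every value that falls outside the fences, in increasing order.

180

IQR = Q3 − Q1 = 139.00 − 114.00 = 25.00.
Lower fence = Q1 − 1.5·IQR = 114.00 − 37.50 = 76.50.
Upper fence = Q3 + 1.5·IQR = 139.00 + 37.50 = 176.50.
180 > 176.50 → outlier.
All remaining values lie within [76.50, 176.50].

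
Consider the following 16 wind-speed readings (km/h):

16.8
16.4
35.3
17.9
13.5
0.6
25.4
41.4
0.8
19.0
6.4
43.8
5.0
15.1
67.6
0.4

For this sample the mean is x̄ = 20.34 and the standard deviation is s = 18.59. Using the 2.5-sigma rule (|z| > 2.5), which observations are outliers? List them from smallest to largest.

67.6

Cutoffs at x̄ ± 2.5s: 20.34 ± 2.5·18.59 = [-26.135, 66.815].
67.6: z = 2.54, |z| > 2.5 → outlier.
Every other value lies within [-26.135, 66.815].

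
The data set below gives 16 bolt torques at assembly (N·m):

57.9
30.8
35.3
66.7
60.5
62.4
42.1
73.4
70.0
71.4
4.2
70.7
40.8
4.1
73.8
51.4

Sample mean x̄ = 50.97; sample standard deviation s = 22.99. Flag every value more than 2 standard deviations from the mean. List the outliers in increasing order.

Cutoffs at x̄ ± 2s: 50.97 ± 2·22.99 = [4.99, 96.95].
4.1: z = -2.04, |z| > 2 → outlier.
4.2: z = -2.03, |z| > 2 → outlier.
Every other value lies within [4.99, 96.95].

4.1, 4.2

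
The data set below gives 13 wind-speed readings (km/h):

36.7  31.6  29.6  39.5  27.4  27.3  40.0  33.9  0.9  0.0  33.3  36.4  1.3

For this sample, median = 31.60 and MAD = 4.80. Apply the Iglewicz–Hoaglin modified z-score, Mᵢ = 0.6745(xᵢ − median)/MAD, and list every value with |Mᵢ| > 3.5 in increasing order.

|Mᵢ| > 3.5 ⇔ |xᵢ − 31.60| > 3.5·4.80/0.6745 = 24.91.
So outliers lie outside [6.69, 56.51].
0.0: M = -4.44 → outlier.
0.9: M = -4.31 → outlier.
1.3: M = -4.26 → outlier.

0.0, 0.9, 1.3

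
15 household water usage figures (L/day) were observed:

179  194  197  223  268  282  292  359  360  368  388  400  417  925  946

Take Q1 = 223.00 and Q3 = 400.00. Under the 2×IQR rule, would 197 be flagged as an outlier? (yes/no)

no

IQR = Q3 − Q1 = 400.00 − 223.00 = 177.00.
Lower fence = Q1 − 2·IQR = 223.00 − 354.00 = -131.00.
Upper fence = Q3 + 2·IQR = 400.00 + 354.00 = 754.00.
197 lies within [-131.00, 754.00].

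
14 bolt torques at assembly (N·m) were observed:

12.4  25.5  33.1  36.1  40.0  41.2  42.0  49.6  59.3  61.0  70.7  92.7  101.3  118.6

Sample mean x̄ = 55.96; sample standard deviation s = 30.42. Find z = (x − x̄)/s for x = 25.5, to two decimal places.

-1.00

z = (25.5 − 55.96) / 30.42 = -1.00.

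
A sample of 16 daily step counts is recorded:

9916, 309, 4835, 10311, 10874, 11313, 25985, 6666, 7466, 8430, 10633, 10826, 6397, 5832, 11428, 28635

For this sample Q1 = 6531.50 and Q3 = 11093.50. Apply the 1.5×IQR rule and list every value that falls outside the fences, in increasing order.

IQR = Q3 − Q1 = 11093.50 − 6531.50 = 4562.00.
Lower fence = Q1 − 1.5·IQR = 6531.50 − 6843.00 = -311.50.
Upper fence = Q3 + 1.5·IQR = 11093.50 + 6843.00 = 17936.50.
25985 > 17936.50 → outlier.
28635 > 17936.50 → outlier.
All remaining values lie within [-311.50, 17936.50].

25985, 28635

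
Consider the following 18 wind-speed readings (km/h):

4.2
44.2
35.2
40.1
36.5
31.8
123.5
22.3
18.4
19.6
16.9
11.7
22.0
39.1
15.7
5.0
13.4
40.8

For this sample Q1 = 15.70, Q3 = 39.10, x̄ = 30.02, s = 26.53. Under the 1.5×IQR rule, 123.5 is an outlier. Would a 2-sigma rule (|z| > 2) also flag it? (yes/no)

yes

z = (123.5 − 30.02) / 26.53 = 3.52.
|z| = 3.52 > 2.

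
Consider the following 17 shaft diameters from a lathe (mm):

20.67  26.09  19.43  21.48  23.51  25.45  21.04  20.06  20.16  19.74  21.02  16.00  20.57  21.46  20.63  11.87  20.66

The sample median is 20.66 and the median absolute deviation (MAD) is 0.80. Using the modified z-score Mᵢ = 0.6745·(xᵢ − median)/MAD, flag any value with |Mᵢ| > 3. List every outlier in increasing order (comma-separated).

11.87, 16.00, 25.45, 26.09

|Mᵢ| > 3 ⇔ |xᵢ − 20.66| > 3·0.80/0.6745 = 3.56.
So outliers lie outside [17.10, 24.22].
11.87: M = -7.41 → outlier.
16.00: M = -3.93 → outlier.
25.45: M = 4.04 → outlier.
26.09: M = 4.58 → outlier.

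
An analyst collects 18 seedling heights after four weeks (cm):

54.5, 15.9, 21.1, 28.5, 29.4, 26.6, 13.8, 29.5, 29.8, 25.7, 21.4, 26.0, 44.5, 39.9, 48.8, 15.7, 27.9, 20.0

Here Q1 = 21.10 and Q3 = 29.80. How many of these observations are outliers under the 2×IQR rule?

2

IQR = 8.70; fences at 21.10 − 17.40 = 3.70 and 29.80 + 17.40 = 47.20.
Outside the cutoffs: 48.8, 54.5.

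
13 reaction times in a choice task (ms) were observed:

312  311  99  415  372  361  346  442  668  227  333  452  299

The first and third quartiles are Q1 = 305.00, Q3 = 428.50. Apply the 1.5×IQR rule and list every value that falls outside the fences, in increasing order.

99, 668

IQR = Q3 − Q1 = 428.50 − 305.00 = 123.50.
Lower fence = Q1 − 1.5·IQR = 305.00 − 185.25 = 119.75.
Upper fence = Q3 + 1.5·IQR = 428.50 + 185.25 = 613.75.
99 < 119.75 → outlier.
668 > 613.75 → outlier.
All remaining values lie within [119.75, 613.75].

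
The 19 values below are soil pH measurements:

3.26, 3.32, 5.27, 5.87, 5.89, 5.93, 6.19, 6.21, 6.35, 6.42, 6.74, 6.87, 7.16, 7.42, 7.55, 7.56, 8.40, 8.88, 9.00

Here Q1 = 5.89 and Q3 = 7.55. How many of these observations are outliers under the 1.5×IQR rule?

IQR = 1.66; fences at 5.89 − 2.49 = 3.40 and 7.55 + 2.49 = 10.04.
Outside the cutoffs: 3.26, 3.32.

2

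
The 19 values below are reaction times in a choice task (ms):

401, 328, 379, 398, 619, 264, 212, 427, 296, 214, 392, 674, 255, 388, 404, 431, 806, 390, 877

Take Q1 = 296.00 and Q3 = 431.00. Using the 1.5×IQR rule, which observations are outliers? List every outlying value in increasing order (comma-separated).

674, 806, 877

IQR = Q3 − Q1 = 431.00 − 296.00 = 135.00.
Lower fence = Q1 − 1.5·IQR = 296.00 − 202.50 = 93.50.
Upper fence = Q3 + 1.5·IQR = 431.00 + 202.50 = 633.50.
674 > 633.50 → outlier.
806 > 633.50 → outlier.
877 > 633.50 → outlier.
All remaining values lie within [93.50, 633.50].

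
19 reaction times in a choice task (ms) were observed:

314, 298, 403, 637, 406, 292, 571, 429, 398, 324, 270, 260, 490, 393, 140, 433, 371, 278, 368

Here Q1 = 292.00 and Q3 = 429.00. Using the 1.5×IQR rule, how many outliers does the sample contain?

IQR = 137.00; fences at 292.00 − 205.50 = 86.50 and 429.00 + 205.50 = 634.50.
Outside the cutoffs: 637.

1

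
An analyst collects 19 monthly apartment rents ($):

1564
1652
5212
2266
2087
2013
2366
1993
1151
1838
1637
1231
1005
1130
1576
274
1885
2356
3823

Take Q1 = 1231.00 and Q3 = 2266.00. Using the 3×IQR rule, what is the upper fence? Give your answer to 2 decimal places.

5371.00

IQR = Q3 − Q1 = 2266.00 − 1231.00 = 1035.00.
Lower fence = Q1 − 3·IQR = 1231.00 − 3105.00 = -1874.00.
Upper fence = Q3 + 3·IQR = 2266.00 + 3105.00 = 5371.00.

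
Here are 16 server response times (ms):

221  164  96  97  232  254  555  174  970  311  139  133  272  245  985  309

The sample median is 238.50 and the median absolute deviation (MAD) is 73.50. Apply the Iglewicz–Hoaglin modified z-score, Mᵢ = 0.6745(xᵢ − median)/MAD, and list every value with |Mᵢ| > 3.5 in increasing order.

|Mᵢ| > 3.5 ⇔ |xᵢ − 238.50| > 3.5·73.50/0.6745 = 381.39.
So outliers lie outside [-142.89, 619.89].
970: M = 6.71 → outlier.
985: M = 6.85 → outlier.

970, 985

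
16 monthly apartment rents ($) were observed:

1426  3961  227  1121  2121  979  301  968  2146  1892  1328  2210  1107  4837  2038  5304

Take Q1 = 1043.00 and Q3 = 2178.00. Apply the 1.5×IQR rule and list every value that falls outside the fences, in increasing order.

3961, 4837, 5304

IQR = Q3 − Q1 = 2178.00 − 1043.00 = 1135.00.
Lower fence = Q1 − 1.5·IQR = 1043.00 − 1702.50 = -659.50.
Upper fence = Q3 + 1.5·IQR = 2178.00 + 1702.50 = 3880.50.
3961 > 3880.50 → outlier.
4837 > 3880.50 → outlier.
5304 > 3880.50 → outlier.
All remaining values lie within [-659.50, 3880.50].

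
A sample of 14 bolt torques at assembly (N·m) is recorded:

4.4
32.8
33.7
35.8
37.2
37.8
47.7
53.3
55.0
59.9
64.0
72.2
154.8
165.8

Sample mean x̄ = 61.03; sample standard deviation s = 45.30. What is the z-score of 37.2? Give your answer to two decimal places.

-0.53

z = (37.2 − 61.03) / 45.30 = -0.53.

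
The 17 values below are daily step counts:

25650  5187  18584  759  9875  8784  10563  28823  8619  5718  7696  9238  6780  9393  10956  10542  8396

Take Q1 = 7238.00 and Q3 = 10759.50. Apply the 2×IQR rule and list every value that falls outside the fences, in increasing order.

18584, 25650, 28823

IQR = Q3 − Q1 = 10759.50 − 7238.00 = 3521.50.
Lower fence = Q1 − 2·IQR = 7238.00 − 7043.00 = 195.00.
Upper fence = Q3 + 2·IQR = 10759.50 + 7043.00 = 17802.50.
18584 > 17802.50 → outlier.
25650 > 17802.50 → outlier.
28823 > 17802.50 → outlier.
All remaining values lie within [195.00, 17802.50].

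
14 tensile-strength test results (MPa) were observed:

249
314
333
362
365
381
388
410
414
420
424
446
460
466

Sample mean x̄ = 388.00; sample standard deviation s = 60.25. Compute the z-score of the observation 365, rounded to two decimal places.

z = (365 − 388.00) / 60.25 = -0.38.

-0.38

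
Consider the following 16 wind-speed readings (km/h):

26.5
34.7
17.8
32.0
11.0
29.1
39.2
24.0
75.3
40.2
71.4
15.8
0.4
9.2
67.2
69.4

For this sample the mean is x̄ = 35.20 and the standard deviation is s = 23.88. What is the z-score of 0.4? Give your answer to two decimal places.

-1.46

z = (0.4 − 35.20) / 23.88 = -1.46.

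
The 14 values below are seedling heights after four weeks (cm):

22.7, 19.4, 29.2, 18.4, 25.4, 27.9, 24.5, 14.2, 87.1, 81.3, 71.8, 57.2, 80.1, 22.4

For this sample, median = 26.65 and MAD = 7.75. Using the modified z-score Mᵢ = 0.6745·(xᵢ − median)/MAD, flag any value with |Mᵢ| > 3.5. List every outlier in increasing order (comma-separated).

71.8, 80.1, 81.3, 87.1

|Mᵢ| > 3.5 ⇔ |xᵢ − 26.65| > 3.5·7.75/0.6745 = 40.21.
So outliers lie outside [-13.56, 66.86].
71.8: M = 3.93 → outlier.
80.1: M = 4.65 → outlier.
81.3: M = 4.76 → outlier.
87.1: M = 5.26 → outlier.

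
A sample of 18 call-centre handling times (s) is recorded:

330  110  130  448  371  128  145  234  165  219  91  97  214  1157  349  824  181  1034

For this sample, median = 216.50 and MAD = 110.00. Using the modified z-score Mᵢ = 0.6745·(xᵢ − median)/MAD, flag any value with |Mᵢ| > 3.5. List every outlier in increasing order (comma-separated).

824, 1034, 1157

|Mᵢ| > 3.5 ⇔ |xᵢ − 216.50| > 3.5·110.00/0.6745 = 570.79.
So outliers lie outside [-354.29, 787.29].
824: M = 3.73 → outlier.
1034: M = 5.01 → outlier.
1157: M = 5.77 → outlier.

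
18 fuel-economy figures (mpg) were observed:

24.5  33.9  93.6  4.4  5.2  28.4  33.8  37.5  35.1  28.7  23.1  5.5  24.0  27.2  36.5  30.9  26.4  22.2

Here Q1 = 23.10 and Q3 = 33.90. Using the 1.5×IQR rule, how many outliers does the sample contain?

IQR = 10.80; fences at 23.10 − 16.20 = 6.90 and 33.90 + 16.20 = 50.10.
Outside the cutoffs: 4.4, 5.2, 5.5, 93.6.

4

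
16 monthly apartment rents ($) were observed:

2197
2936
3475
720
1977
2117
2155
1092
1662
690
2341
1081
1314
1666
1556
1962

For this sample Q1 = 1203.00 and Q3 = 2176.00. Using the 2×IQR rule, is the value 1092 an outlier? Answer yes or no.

IQR = Q3 − Q1 = 2176.00 − 1203.00 = 973.00.
Lower fence = Q1 − 2·IQR = 1203.00 − 1946.00 = -743.00.
Upper fence = Q3 + 2·IQR = 2176.00 + 1946.00 = 4122.00.
1092 lies within [-743.00, 4122.00].

no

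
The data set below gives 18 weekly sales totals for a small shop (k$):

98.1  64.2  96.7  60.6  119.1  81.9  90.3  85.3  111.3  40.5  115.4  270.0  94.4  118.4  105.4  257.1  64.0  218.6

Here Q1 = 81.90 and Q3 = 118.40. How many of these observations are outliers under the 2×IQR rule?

IQR = 36.50; fences at 81.90 − 73.00 = 8.90 and 118.40 + 73.00 = 191.40.
Outside the cutoffs: 218.6, 257.1, 270.0.

3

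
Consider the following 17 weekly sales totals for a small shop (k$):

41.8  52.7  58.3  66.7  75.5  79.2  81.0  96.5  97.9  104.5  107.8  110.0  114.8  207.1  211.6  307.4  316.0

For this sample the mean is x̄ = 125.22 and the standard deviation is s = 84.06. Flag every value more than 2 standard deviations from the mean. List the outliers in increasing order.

Cutoffs at x̄ ± 2s: 125.22 ± 2·84.06 = [-42.90, 293.34].
307.4: z = 2.17, |z| > 2 → outlier.
316.0: z = 2.27, |z| > 2 → outlier.
Every other value lies within [-42.90, 293.34].

307.4, 316.0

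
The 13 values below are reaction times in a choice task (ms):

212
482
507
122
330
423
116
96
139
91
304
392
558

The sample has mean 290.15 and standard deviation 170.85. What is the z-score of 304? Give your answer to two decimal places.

z = (304 − 290.15) / 170.85 = 0.08.

0.08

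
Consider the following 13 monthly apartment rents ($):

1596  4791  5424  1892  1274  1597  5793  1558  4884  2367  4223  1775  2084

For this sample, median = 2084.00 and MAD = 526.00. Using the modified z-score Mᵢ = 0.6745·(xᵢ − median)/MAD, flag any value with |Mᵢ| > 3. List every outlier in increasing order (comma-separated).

|Mᵢ| > 3 ⇔ |xᵢ − 2084.00| > 3·526.00/0.6745 = 2339.51.
So outliers lie outside [-255.51, 4423.51].
4791: M = 3.47 → outlier.
4884: M = 3.59 → outlier.
5424: M = 4.28 → outlier.
5793: M = 4.76 → outlier.

4791, 4884, 5424, 5793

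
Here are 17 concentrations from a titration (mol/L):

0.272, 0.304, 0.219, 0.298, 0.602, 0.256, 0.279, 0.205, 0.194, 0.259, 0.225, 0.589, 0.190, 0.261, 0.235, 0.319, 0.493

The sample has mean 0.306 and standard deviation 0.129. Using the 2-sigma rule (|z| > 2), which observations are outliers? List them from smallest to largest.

Cutoffs at x̄ ± 2s: 0.306 ± 2·0.129 = [0.048, 0.564].
0.589: z = 2.19, |z| > 2 → outlier.
0.602: z = 2.29, |z| > 2 → outlier.
Every other value lies within [0.048, 0.564].

0.589, 0.602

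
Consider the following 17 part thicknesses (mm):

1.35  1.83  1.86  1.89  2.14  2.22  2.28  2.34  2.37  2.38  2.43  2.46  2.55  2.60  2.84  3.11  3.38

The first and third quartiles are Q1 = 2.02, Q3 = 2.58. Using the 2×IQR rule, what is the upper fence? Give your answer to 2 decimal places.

3.70

IQR = Q3 − Q1 = 2.58 − 2.02 = 0.56.
Lower fence = Q1 − 2·IQR = 2.02 − 1.12 = 0.90.
Upper fence = Q3 + 2·IQR = 2.58 + 1.12 = 3.70.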